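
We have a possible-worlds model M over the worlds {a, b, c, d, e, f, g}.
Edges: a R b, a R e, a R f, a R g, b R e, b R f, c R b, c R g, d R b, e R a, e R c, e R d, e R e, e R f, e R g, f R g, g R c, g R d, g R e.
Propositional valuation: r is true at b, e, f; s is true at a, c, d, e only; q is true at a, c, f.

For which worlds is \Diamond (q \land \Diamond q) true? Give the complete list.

e

Let φ = \Diamond (q \land \Diamond q). Evaluate φ at each world:
  a (successors {b, e, f, g}): φ is false.
  b (successors {e, f}): φ is false.
  c (successors {b, g}): φ is false.
  d (successors {b}): φ is false.
  e (successors {a, c, d, e, f, g}): φ is true.
  f (successors {g}): φ is false.
  g (successors {c, d, e}): φ is false.
For instance, at g:
  At g: \Diamond (q \land \Diamond q) requires q \land \Diamond q at some successor in {c, d, e}.
    At c: q \land \Diamond q is false.
    At d: q \land \Diamond q is false.
    At e: q \land \Diamond q is false.
  So \Diamond (q \land \Diamond q) is false at g.
Satisfying worlds: {e}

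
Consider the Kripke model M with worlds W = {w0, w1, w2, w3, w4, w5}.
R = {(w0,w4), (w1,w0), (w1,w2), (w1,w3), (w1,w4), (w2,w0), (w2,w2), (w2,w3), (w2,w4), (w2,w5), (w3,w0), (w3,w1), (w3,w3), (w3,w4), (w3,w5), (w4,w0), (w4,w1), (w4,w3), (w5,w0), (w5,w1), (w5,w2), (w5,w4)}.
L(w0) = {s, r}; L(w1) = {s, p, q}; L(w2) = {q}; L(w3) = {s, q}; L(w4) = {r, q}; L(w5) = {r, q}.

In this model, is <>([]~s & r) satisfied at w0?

No

At w0: <>([]~s & r) requires []~s & r at some successor in {w4}.
  At w4: []~s & r is false.
So <>([]~s & r) is false at w0.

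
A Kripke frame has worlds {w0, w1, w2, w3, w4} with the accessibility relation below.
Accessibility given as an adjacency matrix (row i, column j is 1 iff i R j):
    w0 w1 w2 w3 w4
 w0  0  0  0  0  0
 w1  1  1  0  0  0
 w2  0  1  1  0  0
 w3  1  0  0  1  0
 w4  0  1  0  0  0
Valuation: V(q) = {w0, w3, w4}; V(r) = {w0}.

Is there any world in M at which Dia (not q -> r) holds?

Let φ = Dia (not q -> r). Evaluate φ at each world:
  w0 (successors ∅): φ is false.
  w1 (successors {w0, w1}): φ is true.
  w2 (successors {w1, w2}): φ is false.
  w3 (successors {w0, w3}): φ is true.
  w4 (successors {w1}): φ is false.
Detail at w1 (witness):
  At w1: Dia (not q -> r) requires not q -> r at some successor in {w0, w1}.
    not q -> r holds at w0, so Dia (not q -> r) is true at w1.

Yes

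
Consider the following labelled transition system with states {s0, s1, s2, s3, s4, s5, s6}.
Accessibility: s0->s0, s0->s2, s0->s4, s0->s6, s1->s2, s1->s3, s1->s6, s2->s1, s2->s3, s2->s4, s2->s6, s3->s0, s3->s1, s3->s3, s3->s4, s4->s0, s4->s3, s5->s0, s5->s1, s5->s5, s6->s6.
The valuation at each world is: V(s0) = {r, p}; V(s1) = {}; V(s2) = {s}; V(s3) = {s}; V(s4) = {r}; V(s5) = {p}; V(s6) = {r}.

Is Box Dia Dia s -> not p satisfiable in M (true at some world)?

Yes

Let φ = Box Dia Dia s -> not p. Evaluate φ at each world:
  s0 (successors {s0, s2, s4, s6}): φ is true.
  s1 (successors {s2, s3, s6}): φ is true.
  s2 (successors {s1, s3, s4, s6}): φ is true.
  s3 (successors {s0, s1, s3, s4}): φ is true.
  s4 (successors {s0, s3}): φ is true.
  s5 (successors {s0, s1, s5}): φ is false.
  s6 (successors {s6}): φ is true.
Detail at s0 (witness):
  At s0: Box Dia Dia s is false, not p is false, so Box Dia Dia s -> not p is true.
    At s0: Box Dia Dia s requires Dia Dia s at every successor {s0, s2, s4, s6}.
      Dia Dia s fails at s6, so Box Dia Dia s is false at s0.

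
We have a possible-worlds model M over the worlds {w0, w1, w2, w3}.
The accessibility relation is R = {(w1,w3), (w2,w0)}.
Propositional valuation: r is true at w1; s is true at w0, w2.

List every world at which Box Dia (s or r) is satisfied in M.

w0, w3

Let φ = Box Dia (s or r). Evaluate φ at each world:
  w0 (successors ∅): φ is true.
  w1 (successors {w3}): φ is false.
  w2 (successors {w0}): φ is false.
  w3 (successors ∅): φ is true.
For instance, at w2:
  At w2: Box Dia (s or r) requires Dia (s or r) at every successor {w0}.
    Dia (s or r) fails at w0, so Box Dia (s or r) is false at w2.
      At w0: no accessible worlds, so Dia (s or r) is false.
Satisfying worlds: {w0, w3}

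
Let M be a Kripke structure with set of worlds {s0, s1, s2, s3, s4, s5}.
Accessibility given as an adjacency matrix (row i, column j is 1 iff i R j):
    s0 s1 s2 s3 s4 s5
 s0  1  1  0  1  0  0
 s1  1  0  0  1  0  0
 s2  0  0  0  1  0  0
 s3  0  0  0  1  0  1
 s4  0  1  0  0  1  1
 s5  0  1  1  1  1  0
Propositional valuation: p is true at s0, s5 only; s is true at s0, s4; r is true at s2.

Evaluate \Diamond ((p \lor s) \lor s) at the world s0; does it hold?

At s0: \Diamond ((p \lor s) \lor s) requires (p \lor s) \lor s at some successor in {s0, s1, s3}.
  (p \lor s) \lor s holds at s0, so \Diamond ((p \lor s) \lor s) is true at s0.

Yes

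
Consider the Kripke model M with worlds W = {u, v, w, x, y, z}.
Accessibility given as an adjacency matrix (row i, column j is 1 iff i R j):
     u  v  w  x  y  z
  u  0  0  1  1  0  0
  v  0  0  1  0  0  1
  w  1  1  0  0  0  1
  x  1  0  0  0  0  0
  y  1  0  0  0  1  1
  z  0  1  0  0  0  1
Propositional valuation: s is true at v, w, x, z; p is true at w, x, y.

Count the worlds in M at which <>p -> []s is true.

5

Let φ = <>p -> []s. Evaluate φ at each world:
  u (successors {w, x}): φ is true.
  v (successors {w, z}): φ is true.
  w (successors {u, v, z}): φ is true.
  x (successors {u}): φ is true.
  y (successors {u, y, z}): φ is false.
  z (successors {v, z}): φ is true.
For instance, at x:
  At x: <>p is false, []s is false, so <>p -> []s is true.
    At x: <>p requires p at some successor in {u}.
      At u: p is false.
    So <>p is false at x.
    At x: []s requires s at every successor {u}.
      s fails at u, so []s is false at x.
Satisfying worlds: {u, v, w, x, z}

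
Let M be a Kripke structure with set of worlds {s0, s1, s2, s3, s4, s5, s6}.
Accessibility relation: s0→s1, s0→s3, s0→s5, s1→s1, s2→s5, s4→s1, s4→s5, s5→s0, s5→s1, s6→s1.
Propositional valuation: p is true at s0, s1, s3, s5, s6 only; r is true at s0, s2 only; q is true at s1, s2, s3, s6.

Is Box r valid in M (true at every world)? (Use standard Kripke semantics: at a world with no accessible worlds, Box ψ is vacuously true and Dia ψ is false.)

Recall that Box ψ holds at a world iff ψ holds at every accessible world, and Dia ψ holds iff ψ holds at some accessible world.
Let φ = Box r. Evaluate φ at each world:
  s0 (successors {s1, s3, s5}): φ is false.
  s1 (successors {s1}): φ is false.
  s2 (successors {s5}): φ is false.
  s3 (successors ∅): φ is true.
  s4 (successors {s1, s5}): φ is false.
  s5 (successors {s0, s1}): φ is false.
  s6 (successors {s1}): φ is false.
Detail at s0 (counterexample):
  At s0: Box r requires r at every successor {s1, s3, s5}.
    r fails at s1, so Box r is false at s0.

No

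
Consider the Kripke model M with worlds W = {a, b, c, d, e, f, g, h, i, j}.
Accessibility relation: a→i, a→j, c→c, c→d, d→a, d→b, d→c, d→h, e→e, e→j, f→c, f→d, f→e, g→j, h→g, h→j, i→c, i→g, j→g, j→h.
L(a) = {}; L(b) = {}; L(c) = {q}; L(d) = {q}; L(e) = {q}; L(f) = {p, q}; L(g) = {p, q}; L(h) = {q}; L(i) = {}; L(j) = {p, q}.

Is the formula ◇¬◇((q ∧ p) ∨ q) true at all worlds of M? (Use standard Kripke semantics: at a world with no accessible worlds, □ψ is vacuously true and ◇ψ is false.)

Let φ = ◇¬◇((q ∧ p) ∨ q). Evaluate φ at each world:
  a (successors {i, j}): φ is false.
  b (successors ∅): φ is false.
  c (successors {c, d}): φ is false.
  d (successors {a, b, c, h}): φ is true.
  e (successors {e, j}): φ is false.
  f (successors {c, d, e}): φ is false.
  g (successors {j}): φ is false.
  h (successors {g, j}): φ is false.
  i (successors {c, g}): φ is false.
  j (successors {g, h}): φ is false.
Detail at a (counterexample):
  At a: ◇¬◇((q ∧ p) ∨ q) requires ¬◇((q ∧ p) ∨ q) at some successor in {i, j}.
    At i: ¬◇((q ∧ p) ∨ q) is false.
    At j: ¬◇((q ∧ p) ∨ q) is false.
  So ◇¬◇((q ∧ p) ∨ q) is false at a.

No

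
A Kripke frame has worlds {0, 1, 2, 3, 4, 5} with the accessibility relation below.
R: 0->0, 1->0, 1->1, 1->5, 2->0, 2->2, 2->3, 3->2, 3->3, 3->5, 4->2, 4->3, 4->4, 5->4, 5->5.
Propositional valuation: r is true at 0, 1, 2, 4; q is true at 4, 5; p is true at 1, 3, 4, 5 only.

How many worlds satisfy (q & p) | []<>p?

Recall that []ψ holds at a world iff ψ holds at every accessible world, and <>ψ holds iff ψ holds at some accessible world.
Let φ = (q & p) | []<>p. Evaluate φ at each world:
  0 (successors {0}): φ is false.
  1 (successors {0, 1, 5}): φ is false.
  2 (successors {0, 2, 3}): φ is false.
  3 (successors {2, 3, 5}): φ is true.
  4 (successors {2, 3, 4}): φ is true.
  5 (successors {4, 5}): φ is true.
For instance, at 5:
  At 5: q & p is true, []<>p is true, so (q & p) | []<>p is true.
    At 5: []<>p requires <>p at every successor {4, 5}.
      At 4: <>p is true.
      At 5: <>p is true.
    So []<>p is true at 5.
Satisfying worlds: {3, 4, 5}

3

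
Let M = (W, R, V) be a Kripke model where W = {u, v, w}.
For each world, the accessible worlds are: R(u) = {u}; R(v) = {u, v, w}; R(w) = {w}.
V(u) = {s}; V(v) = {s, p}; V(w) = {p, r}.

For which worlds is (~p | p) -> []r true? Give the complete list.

Recall that []ψ holds at a world iff ψ holds at every accessible world, and <>ψ holds iff ψ holds at some accessible world.
Let φ = (~p | p) -> []r. Evaluate φ at each world:
  u (successors {u}): φ is false.
  v (successors {u, v, w}): φ is false.
  w (successors {w}): φ is true.
For instance, at v:
  At v: ~p | p is true, []r is false, so (~p | p) -> []r is false.
    At v: []r requires r at every successor {u, v, w}.
      r fails at u, so []r is false at v.
Satisfying worlds: {w}

w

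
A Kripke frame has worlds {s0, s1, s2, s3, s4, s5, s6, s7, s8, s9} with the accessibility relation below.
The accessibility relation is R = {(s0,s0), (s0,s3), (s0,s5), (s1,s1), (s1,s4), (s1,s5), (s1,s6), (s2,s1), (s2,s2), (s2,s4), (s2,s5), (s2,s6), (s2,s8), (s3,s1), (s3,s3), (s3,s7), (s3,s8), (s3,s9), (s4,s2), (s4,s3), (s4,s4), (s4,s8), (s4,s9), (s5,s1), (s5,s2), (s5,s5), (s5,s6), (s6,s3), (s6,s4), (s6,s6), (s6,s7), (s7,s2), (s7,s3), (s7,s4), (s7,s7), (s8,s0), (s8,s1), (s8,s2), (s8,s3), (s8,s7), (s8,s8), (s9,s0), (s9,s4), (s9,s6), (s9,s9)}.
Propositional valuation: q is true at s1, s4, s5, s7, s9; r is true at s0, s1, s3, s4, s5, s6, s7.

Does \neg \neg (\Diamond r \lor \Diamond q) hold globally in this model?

Recall that \Diamond ψ holds at a world iff ψ holds at some accessible world.
Let φ = \neg \neg (\Diamond r \lor \Diamond q). Evaluate φ at each world:
  s0 (successors {s0, s3, s5}): φ is true.
  s1 (successors {s1, s4, s5, s6}): φ is true.
  s2 (successors {s1, s2, s4, s5, s6, s8}): φ is true.
  s3 (successors {s1, s3, s7, s8, s9}): φ is true.
  s4 (successors {s2, s3, s4, s8, s9}): φ is true.
  s5 (successors {s1, s2, s5, s6}): φ is true.
  s6 (successors {s3, s4, s6, s7}): φ is true.
  s7 (successors {s2, s3, s4, s7}): φ is true.
  s8 (successors {s0, s1, s2, s3, s7, s8}): φ is true.
  s9 (successors {s0, s4, s6, s9}): φ is true.
For instance, at s3:
  At s3: \neg (\Diamond r \lor \Diamond q) is false, so \neg \neg (\Diamond r \lor \Diamond q) is true.
    At s3: \Diamond r \lor \Diamond q is true, so \neg (\Diamond r \lor \Diamond q) is false.
      At s3: \Diamond r is true, \Diamond q is true, so \Diamond r \lor \Diamond q is true.

Yes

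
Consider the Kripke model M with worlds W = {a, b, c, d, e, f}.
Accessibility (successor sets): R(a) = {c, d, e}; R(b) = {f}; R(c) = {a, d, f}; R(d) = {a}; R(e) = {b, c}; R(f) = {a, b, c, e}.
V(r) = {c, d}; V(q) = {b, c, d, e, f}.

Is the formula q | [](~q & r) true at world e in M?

At e: q is true, [](~q & r) is false, so q | [](~q & r) is true.
  At e: [](~q & r) requires ~q & r at every successor {b, c}.
    ~q & r fails at b, so [](~q & r) is false at e.

Yes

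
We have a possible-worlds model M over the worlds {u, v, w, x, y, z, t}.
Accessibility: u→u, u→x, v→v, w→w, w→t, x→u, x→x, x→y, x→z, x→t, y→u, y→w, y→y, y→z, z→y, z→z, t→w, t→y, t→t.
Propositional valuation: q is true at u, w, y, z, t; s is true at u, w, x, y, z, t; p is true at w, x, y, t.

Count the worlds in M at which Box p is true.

2

Let φ = Box p. Evaluate φ at each world:
  u (successors {u, x}): φ is false.
  v (successors {v}): φ is false.
  w (successors {w, t}): φ is true.
  x (successors {u, x, y, z, t}): φ is false.
  y (successors {u, w, y, z}): φ is false.
  z (successors {y, z}): φ is false.
  t (successors {w, y, t}): φ is true.
For instance, at w:
  At w: Box p requires p at every successor {w, t}.
    At w: p is true.
    At t: p is true.
  So Box p is true at w.
Satisfying worlds: {w, t}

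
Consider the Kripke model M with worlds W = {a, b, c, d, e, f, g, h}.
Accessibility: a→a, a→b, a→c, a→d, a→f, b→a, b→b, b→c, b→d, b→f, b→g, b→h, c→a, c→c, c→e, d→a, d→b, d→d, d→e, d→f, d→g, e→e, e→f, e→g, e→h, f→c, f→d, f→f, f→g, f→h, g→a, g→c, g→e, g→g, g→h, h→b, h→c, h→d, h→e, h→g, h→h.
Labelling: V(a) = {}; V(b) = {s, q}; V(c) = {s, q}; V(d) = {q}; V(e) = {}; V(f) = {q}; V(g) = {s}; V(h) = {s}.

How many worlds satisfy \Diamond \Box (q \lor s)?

Let φ = \Diamond \Box (q \lor s). Evaluate φ at each world:
  a (successors {a, b, c, d, f}): φ is true.
  b (successors {a, b, c, d, f, g, h}): φ is true.
  c (successors {a, c, e}): φ is false.
  d (successors {a, b, d, e, f, g}): φ is true.
  e (successors {e, f, g, h}): φ is true.
  f (successors {c, d, f, g, h}): φ is true.
  g (successors {a, c, e, g, h}): φ is false.
  h (successors {b, c, d, e, g, h}): φ is false.
For instance, at b:
  At b: \Diamond \Box (q \lor s) requires \Box (q \lor s) at some successor in {a, b, c, d, f, g, h}.
    \Box (q \lor s) holds at f, so \Diamond \Box (q \lor s) is true at b.
      At f: \Box (q \lor s) requires q \lor s at every successor {c, d, f, g, h}.
        At c: q \lor s is true.
        At d: q \lor s is true.
        At f: q \lor s is true.
        At g: q \lor s is true.
        At h: q \lor s is true.
      So \Box (q \lor s) is true at f.
Satisfying worlds: {a, b, d, e, f}

5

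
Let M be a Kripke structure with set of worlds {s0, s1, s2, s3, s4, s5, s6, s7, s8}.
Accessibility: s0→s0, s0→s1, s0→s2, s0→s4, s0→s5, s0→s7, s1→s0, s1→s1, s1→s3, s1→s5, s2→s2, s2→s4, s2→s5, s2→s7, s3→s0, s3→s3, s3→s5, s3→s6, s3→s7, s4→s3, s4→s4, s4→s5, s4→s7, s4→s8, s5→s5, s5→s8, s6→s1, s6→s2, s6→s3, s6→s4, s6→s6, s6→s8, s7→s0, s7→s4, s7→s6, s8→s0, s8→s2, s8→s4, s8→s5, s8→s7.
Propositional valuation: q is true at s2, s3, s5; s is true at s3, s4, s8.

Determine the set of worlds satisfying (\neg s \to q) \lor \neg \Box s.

s0, s1, s2, s3, s4, s5, s6, s7, s8

Let φ = (\neg s \to q) \lor \neg \Box s. Evaluate φ at each world:
  s0 (successors {s0, s1, s2, s4, s5, s7}): φ is true.
  s1 (successors {s0, s1, s3, s5}): φ is true.
  s2 (successors {s2, s4, s5, s7}): φ is true.
  s3 (successors {s0, s3, s5, s6, s7}): φ is true.
  s4 (successors {s3, s4, s5, s7, s8}): φ is true.
  s5 (successors {s5, s8}): φ is true.
  s6 (successors {s1, s2, s3, s4, s6, s8}): φ is true.
  s7 (successors {s0, s4, s6}): φ is true.
  s8 (successors {s0, s2, s4, s5, s7}): φ is true.
For instance, at s7:
  At s7: \neg s \to q is false, \neg \Box s is true, so (\neg s \to q) \lor \neg \Box s is true.
    At s7: \Box s is false, so \neg \Box s is true.
      At s7: \Box s requires s at every successor {s0, s4, s6}.
        s fails at s0, so \Box s is false at s7.
Satisfying worlds: {s0, s1, s2, s3, s4, s5, s6, s7, s8}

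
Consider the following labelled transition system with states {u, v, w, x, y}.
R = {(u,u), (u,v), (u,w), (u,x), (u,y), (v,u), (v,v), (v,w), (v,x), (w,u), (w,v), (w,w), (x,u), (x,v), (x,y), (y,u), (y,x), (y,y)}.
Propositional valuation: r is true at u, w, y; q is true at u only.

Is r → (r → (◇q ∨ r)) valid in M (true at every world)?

Yes

Recall that ◇ψ holds at a world iff ψ holds at some accessible world.
Let φ = r → (r → (◇q ∨ r)). Evaluate φ at each world:
  u (successors {u, v, w, x, y}): φ is true.
  v (successors {u, v, w, x}): φ is true.
  w (successors {u, v, w}): φ is true.
  x (successors {u, v, y}): φ is true.
  y (successors {u, x, y}): φ is true.
For instance, at w:
  At w: r is true, r → (◇q ∨ r) is true, so r → (r → (◇q ∨ r)) is true.
    At w: r is true, ◇q ∨ r is true, so r → (◇q ∨ r) is true.
      At w: ◇q is true, r is true, so ◇q ∨ r is true.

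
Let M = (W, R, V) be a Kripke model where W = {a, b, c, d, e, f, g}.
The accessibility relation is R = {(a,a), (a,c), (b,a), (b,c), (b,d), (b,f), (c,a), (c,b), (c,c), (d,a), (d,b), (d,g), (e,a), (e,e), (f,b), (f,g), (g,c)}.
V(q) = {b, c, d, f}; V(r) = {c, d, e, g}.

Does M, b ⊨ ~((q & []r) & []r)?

Recall that []ψ holds at a world iff ψ holds at every accessible world, and <>ψ holds iff ψ holds at some accessible world.
At b: (q & []r) & []r is false, so ~((q & []r) & []r) is true.
  At b: q & []r is false, []r is false, so (q & []r) & []r is false.
    At b: q is true, []r is false, so q & []r is false.
      At b: []r requires r at every successor {a, c, d, f}.
        r fails at a, so []r is false at b.
    At b: []r requires r at every successor {a, c, d, f}.
      r fails at a, so []r is false at b.

Yes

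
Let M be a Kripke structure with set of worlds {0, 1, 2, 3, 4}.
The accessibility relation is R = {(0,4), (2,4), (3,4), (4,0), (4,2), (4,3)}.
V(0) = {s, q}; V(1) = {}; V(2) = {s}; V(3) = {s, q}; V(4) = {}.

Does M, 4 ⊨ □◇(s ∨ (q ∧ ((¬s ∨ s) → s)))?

Recall that □ψ holds at a world iff ψ holds at every accessible world, and ◇ψ holds iff ψ holds at some accessible world.
At 4: □◇(s ∨ (q ∧ ((¬s ∨ s) → s))) requires ◇(s ∨ (q ∧ ((¬s ∨ s) → s))) at every successor {0, 2, 3}.
  ◇(s ∨ (q ∧ ((¬s ∨ s) → s))) fails at 0, so □◇(s ∨ (q ∧ ((¬s ∨ s) → s))) is false at 4.
    At 0: ◇(s ∨ (q ∧ ((¬s ∨ s) → s))) requires s ∨ (q ∧ ((¬s ∨ s) → s)) at some successor in {4}.
      At 4: s ∨ (q ∧ ((¬s ∨ s) → s)) is false.
    So ◇(s ∨ (q ∧ ((¬s ∨ s) → s))) is false at 0.

No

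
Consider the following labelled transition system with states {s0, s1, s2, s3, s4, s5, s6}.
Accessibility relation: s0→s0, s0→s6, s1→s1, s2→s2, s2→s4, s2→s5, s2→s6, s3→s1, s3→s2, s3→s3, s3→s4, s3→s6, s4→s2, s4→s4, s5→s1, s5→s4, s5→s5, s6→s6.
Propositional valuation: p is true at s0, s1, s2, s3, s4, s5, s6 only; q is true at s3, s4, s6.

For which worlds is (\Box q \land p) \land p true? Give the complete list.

s6

Recall that \Box ψ holds at a world iff ψ holds at every accessible world, and \Diamond ψ holds iff ψ holds at some accessible world.
Let φ = (\Box q \land p) \land p. Evaluate φ at each world:
  s0 (successors {s0, s6}): φ is false.
  s1 (successors {s1}): φ is false.
  s2 (successors {s2, s4, s5, s6}): φ is false.
  s3 (successors {s1, s2, s3, s4, s6}): φ is false.
  s4 (successors {s2, s4}): φ is false.
  s5 (successors {s1, s4, s5}): φ is false.
  s6 (successors {s6}): φ is true.
For instance, at s6:
  At s6: \Box q \land p is true, p is true, so (\Box q \land p) \land p is true.
    At s6: \Box q is true, p is true, so \Box q \land p is true.
      At s6: \Box q requires q at every successor {s6}.
        At s6: q is true.
      So \Box q is true at s6.
Satisfying worlds: {s6}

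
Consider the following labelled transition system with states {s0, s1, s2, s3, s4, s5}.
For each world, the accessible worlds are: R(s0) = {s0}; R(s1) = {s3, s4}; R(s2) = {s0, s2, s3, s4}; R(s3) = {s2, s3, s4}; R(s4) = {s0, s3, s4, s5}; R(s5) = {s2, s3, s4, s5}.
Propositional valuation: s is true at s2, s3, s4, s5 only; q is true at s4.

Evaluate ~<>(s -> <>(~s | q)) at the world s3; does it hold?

No

At s3: <>(s -> <>(~s | q)) is true, so ~<>(s -> <>(~s | q)) is false.
  At s3: <>(s -> <>(~s | q)) requires s -> <>(~s | q) at some successor in {s2, s3, s4}.
    s -> <>(~s | q) holds at s2, so <>(s -> <>(~s | q)) is true at s3.
      At s2: s is true, <>(~s | q) is true, so s -> <>(~s | q) is true.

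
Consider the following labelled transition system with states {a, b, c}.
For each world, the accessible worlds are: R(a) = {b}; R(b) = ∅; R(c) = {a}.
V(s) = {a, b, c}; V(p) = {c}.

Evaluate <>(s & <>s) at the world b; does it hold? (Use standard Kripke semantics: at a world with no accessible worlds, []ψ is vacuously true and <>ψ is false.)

At b: no accessible worlds, so <>(s & <>s) is false.

No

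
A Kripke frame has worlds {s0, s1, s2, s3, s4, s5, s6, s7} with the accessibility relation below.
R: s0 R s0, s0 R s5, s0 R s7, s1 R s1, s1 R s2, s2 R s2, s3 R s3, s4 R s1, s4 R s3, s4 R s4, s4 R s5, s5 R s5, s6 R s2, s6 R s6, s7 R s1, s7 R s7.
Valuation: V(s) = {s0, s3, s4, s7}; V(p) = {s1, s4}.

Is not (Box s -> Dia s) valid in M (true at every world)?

No

Recall that Box ψ holds at a world iff ψ holds at every accessible world, and Dia ψ holds iff ψ holds at some accessible world.
Let φ = not (Box s -> Dia s). Evaluate φ at each world:
  s0 (successors {s0, s5, s7}): φ is false.
  s1 (successors {s1, s2}): φ is false.
  s2 (successors {s2}): φ is false.
  s3 (successors {s3}): φ is false.
  s4 (successors {s1, s3, s4, s5}): φ is false.
  s5 (successors {s5}): φ is false.
  s6 (successors {s2, s6}): φ is false.
  s7 (successors {s1, s7}): φ is false.
Detail at s0 (counterexample):
  At s0: Box s -> Dia s is true, so not (Box s -> Dia s) is false.
    At s0: Box s is false, Dia s is true, so Box s -> Dia s is true.
      At s0: Box s requires s at every successor {s0, s5, s7}.
        s fails at s5, so Box s is false at s0.
      At s0: Dia s requires s at some successor in {s0, s5, s7}.
        s holds at s0, so Dia s is true at s0.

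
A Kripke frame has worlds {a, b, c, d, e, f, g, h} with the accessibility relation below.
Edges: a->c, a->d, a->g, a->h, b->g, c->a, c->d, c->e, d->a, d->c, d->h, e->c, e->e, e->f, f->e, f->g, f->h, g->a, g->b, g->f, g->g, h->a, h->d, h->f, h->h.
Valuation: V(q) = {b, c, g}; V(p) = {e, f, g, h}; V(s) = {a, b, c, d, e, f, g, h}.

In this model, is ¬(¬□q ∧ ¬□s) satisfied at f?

Yes

At f: ¬□q ∧ ¬□s is false, so ¬(¬□q ∧ ¬□s) is true.
  At f: ¬□q is true, ¬□s is false, so ¬□q ∧ ¬□s is false.
    At f: □q is false, so ¬□q is true.
      At f: □q requires q at every successor {e, g, h}.
        q fails at e, so □q is false at f.
    At f: □s is true, so ¬□s is false.
      At f: □s requires s at every successor {e, g, h}.
        At e: s is true.
        At g: s is true.
        At h: s is true.
      So □s is true at f.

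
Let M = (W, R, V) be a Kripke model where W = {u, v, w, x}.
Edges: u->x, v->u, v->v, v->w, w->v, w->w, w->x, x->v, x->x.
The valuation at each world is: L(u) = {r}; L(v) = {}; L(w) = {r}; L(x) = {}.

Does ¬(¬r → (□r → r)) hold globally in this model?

No

Let φ = ¬(¬r → (□r → r)). Evaluate φ at each world:
  u (successors {x}): φ is false.
  v (successors {u, v, w}): φ is false.
  w (successors {v, w, x}): φ is false.
  x (successors {v, x}): φ is false.
Detail at u (counterexample):
  At u: ¬r → (□r → r) is true, so ¬(¬r → (□r → r)) is false.
    At u: ¬r is false, □r → r is true, so ¬r → (□r → r) is true.
      At u: □r is false, r is true, so □r → r is true.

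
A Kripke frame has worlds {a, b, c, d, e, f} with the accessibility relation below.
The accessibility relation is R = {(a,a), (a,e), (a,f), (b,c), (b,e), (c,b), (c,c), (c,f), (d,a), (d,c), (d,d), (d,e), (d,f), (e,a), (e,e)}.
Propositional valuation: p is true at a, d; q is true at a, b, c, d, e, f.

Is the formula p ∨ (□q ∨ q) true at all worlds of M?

Let φ = p ∨ (□q ∨ q). Evaluate φ at each world:
  a (successors {a, e, f}): φ is true.
  b (successors {c, e}): φ is true.
  c (successors {b, c, f}): φ is true.
  d (successors {a, c, d, e, f}): φ is true.
  e (successors {a, e}): φ is true.
  f (successors ∅): φ is true.
For instance, at a:
  At a: p is true, □q ∨ q is true, so p ∨ (□q ∨ q) is true.
    At a: □q is true, q is true, so □q ∨ q is true.
      At a: □q requires q at every successor {a, e, f}.
        At a: q is true.
        At e: q is true.
        At f: q is true.
      So □q is true at a.

Yes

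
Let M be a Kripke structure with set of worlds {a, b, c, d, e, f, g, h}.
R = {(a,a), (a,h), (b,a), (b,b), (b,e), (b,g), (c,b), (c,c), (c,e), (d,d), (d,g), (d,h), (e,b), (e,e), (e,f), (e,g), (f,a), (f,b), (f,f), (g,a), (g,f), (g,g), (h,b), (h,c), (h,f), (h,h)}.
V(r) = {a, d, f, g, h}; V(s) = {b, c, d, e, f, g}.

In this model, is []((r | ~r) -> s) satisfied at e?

Yes

At e: []((r | ~r) -> s) requires (r | ~r) -> s at every successor {b, e, f, g}.
  At b: (r | ~r) -> s is true.
  At e: (r | ~r) -> s is true.
  At f: (r | ~r) -> s is true.
  At g: (r | ~r) -> s is true.
So []((r | ~r) -> s) is true at e.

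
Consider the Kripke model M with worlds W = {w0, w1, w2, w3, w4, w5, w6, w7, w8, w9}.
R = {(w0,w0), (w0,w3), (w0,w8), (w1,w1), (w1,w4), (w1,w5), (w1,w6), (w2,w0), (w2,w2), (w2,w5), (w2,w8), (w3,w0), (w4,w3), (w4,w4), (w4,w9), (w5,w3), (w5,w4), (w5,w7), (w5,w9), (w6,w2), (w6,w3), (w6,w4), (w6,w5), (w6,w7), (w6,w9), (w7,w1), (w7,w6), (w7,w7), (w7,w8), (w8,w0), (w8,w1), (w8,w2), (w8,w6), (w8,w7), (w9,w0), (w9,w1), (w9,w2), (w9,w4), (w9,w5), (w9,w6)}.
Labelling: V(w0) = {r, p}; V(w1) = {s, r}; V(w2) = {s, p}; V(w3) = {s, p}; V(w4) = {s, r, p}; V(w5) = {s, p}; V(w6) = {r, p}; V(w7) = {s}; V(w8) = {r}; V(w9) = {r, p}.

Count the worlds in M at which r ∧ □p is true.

1

Let φ = r ∧ □p. Evaluate φ at each world:
  w0 (successors {w0, w3, w8}): φ is false.
  w1 (successors {w1, w4, w5, w6}): φ is false.
  w2 (successors {w0, w2, w5, w8}): φ is false.
  w3 (successors {w0}): φ is false.
  w4 (successors {w3, w4, w9}): φ is true.
  w5 (successors {w3, w4, w7, w9}): φ is false.
  w6 (successors {w2, w3, w4, w5, w7, w9}): φ is false.
  w7 (successors {w1, w6, w7, w8}): φ is false.
  w8 (successors {w0, w1, w2, w6, w7}): φ is false.
  w9 (successors {w0, w1, w2, w4, w5, w6}): φ is false.
For instance, at w0:
  At w0: r is true, □p is false, so r ∧ □p is false.
    At w0: □p requires p at every successor {w0, w3, w8}.
      p fails at w8, so □p is false at w0.
Satisfying worlds: {w4}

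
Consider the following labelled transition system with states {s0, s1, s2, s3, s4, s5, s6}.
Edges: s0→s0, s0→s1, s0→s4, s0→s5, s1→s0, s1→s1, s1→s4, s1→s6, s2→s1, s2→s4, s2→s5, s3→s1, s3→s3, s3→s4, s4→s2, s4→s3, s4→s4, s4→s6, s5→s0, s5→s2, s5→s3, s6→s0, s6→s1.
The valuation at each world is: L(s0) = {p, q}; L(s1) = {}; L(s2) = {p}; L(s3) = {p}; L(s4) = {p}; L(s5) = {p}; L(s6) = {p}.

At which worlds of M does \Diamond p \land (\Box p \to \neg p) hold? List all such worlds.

Let φ = \Diamond p \land (\Box p \to \neg p). Evaluate φ at each world:
  s0 (successors {s0, s1, s4, s5}): φ is true.
  s1 (successors {s0, s1, s4, s6}): φ is true.
  s2 (successors {s1, s4, s5}): φ is true.
  s3 (successors {s1, s3, s4}): φ is true.
  s4 (successors {s2, s3, s4, s6}): φ is false.
  s5 (successors {s0, s2, s3}): φ is false.
  s6 (successors {s0, s1}): φ is true.
For instance, at s0:
  At s0: \Diamond p is true, \Box p \to \neg p is true, so \Diamond p \land (\Box p \to \neg p) is true.
    At s0: \Diamond p requires p at some successor in {s0, s1, s4, s5}.
      p holds at s0, so \Diamond p is true at s0.
    At s0: \Box p is false, \neg p is false, so \Box p \to \neg p is true.
      At s0: \Box p requires p at every successor {s0, s1, s4, s5}.
        p fails at s1, so \Box p is false at s0.
Satisfying worlds: {s0, s1, s2, s3, s6}

s0, s1, s2, s3, s6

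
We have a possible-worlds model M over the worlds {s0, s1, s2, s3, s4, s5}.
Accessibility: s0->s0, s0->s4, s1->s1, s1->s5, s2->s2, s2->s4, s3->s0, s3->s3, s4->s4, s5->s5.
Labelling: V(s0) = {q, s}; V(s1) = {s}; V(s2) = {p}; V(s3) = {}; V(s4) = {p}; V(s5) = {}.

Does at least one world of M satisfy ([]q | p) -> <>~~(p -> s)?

Let φ = ([]q | p) -> <>~~(p -> s). Evaluate φ at each world:
  s0 (successors {s0, s4}): φ is true.
  s1 (successors {s1, s5}): φ is true.
  s2 (successors {s2, s4}): φ is false.
  s3 (successors {s0, s3}): φ is true.
  s4 (successors {s4}): φ is false.
  s5 (successors {s5}): φ is true.
Detail at s0 (witness):
  At s0: []q | p is false, <>~~(p -> s) is true, so ([]q | p) -> <>~~(p -> s) is true.
    At s0: []q is false, p is false, so []q | p is false.
      At s0: []q requires q at every successor {s0, s4}.
        q fails at s4, so []q is false at s0.
    At s0: <>~~(p -> s) requires ~~(p -> s) at some successor in {s0, s4}.
      ~~(p -> s) holds at s0, so <>~~(p -> s) is true at s0.

Yes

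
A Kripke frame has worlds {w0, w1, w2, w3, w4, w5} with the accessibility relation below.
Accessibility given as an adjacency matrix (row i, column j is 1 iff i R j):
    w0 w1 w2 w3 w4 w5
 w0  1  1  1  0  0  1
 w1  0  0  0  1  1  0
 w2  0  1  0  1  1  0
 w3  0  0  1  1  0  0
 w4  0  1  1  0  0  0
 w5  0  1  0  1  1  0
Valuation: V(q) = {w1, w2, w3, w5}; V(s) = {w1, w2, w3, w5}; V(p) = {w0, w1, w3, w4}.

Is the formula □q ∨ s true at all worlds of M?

No

Recall that □ψ holds at a world iff ψ holds at every accessible world, and ◇ψ holds iff ψ holds at some accessible world.
Let φ = □q ∨ s. Evaluate φ at each world:
  w0 (successors {w0, w1, w2, w5}): φ is false.
  w1 (successors {w3, w4}): φ is true.
  w2 (successors {w1, w3, w4}): φ is true.
  w3 (successors {w2, w3}): φ is true.
  w4 (successors {w1, w2}): φ is true.
  w5 (successors {w1, w3, w4}): φ is true.
Detail at w0 (counterexample):
  At w0: □q is false, s is false, so □q ∨ s is false.
    At w0: □q requires q at every successor {w0, w1, w2, w5}.
      q fails at w0, so □q is false at w0.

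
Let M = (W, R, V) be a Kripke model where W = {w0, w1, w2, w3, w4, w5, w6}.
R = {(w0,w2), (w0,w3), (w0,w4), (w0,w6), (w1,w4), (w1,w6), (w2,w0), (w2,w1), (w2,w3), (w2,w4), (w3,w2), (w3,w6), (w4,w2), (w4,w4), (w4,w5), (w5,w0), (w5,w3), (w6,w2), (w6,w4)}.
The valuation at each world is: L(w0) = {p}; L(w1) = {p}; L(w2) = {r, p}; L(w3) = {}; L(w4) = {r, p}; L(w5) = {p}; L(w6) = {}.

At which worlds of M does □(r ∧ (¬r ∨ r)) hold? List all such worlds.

w6

Let φ = □(r ∧ (¬r ∨ r)). Evaluate φ at each world:
  w0 (successors {w2, w3, w4, w6}): φ is false.
  w1 (successors {w4, w6}): φ is false.
  w2 (successors {w0, w1, w3, w4}): φ is false.
  w3 (successors {w2, w6}): φ is false.
  w4 (successors {w2, w4, w5}): φ is false.
  w5 (successors {w0, w3}): φ is false.
  w6 (successors {w2, w4}): φ is true.
For instance, at w6:
  At w6: □(r ∧ (¬r ∨ r)) requires r ∧ (¬r ∨ r) at every successor {w2, w4}.
    At w2: r ∧ (¬r ∨ r) is true.
    At w4: r ∧ (¬r ∨ r) is true.
  So □(r ∧ (¬r ∨ r)) is true at w6.
Satisfying worlds: {w6}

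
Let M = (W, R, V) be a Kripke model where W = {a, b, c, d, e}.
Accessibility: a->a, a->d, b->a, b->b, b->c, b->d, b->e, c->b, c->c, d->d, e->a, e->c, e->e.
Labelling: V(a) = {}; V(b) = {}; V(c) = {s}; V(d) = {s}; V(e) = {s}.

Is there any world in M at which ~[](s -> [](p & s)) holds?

Let φ = ~[](s -> [](p & s)). Evaluate φ at each world:
  a (successors {a, d}): φ is true.
  b (successors {a, b, c, d, e}): φ is true.
  c (successors {b, c}): φ is true.
  d (successors {d}): φ is true.
  e (successors {a, c, e}): φ is true.
Detail at a (witness):
  At a: [](s -> [](p & s)) is false, so ~[](s -> [](p & s)) is true.
    At a: [](s -> [](p & s)) requires s -> [](p & s) at every successor {a, d}.
      s -> [](p & s) fails at d, so [](s -> [](p & s)) is false at a.

Yes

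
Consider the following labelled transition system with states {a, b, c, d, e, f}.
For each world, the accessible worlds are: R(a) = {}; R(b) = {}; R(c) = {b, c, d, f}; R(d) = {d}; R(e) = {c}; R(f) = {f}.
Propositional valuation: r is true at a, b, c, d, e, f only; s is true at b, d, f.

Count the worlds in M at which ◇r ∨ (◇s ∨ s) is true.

5

Recall that ◇ψ holds at a world iff ψ holds at some accessible world.
Let φ = ◇r ∨ (◇s ∨ s). Evaluate φ at each world:
  a (successors ∅): φ is false.
  b (successors ∅): φ is true.
  c (successors {b, c, d, f}): φ is true.
  d (successors {d}): φ is true.
  e (successors {c}): φ is true.
  f (successors {f}): φ is true.
For instance, at c:
  At c: ◇r is true, ◇s ∨ s is true, so ◇r ∨ (◇s ∨ s) is true.
    At c: ◇r requires r at some successor in {b, c, d, f}.
      r holds at b, so ◇r is true at c.
    At c: ◇s is true, s is false, so ◇s ∨ s is true.
      At c: ◇s requires s at some successor in {b, c, d, f}.
        s holds at b, so ◇s is true at c.
Satisfying worlds: {b, c, d, e, f}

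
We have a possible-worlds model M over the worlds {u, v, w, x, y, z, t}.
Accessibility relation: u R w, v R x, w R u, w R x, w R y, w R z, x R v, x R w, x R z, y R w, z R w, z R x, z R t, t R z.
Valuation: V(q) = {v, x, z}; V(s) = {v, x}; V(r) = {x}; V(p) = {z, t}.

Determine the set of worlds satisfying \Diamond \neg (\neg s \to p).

u, w, x, y, z

Recall that \Diamond ψ holds at a world iff ψ holds at some accessible world.
Let φ = \Diamond \neg (\neg s \to p). Evaluate φ at each world:
  u (successors {w}): φ is true.
  v (successors {x}): φ is false.
  w (successors {u, x, y, z}): φ is true.
  x (successors {v, w, z}): φ is true.
  y (successors {w}): φ is true.
  z (successors {w, x, t}): φ is true.
  t (successors {z}): φ is false.
For instance, at x:
  At x: \Diamond \neg (\neg s \to p) requires \neg (\neg s \to p) at some successor in {v, w, z}.
    \neg (\neg s \to p) holds at w, so \Diamond \neg (\neg s \to p) is true at x.
Satisfying worlds: {u, w, x, y, z}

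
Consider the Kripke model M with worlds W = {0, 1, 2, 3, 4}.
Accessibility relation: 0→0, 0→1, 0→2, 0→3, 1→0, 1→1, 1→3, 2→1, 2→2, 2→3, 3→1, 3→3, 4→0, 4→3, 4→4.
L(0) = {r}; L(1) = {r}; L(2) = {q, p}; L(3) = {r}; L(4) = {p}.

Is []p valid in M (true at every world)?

No

Recall that []ψ holds at a world iff ψ holds at every accessible world, and <>ψ holds iff ψ holds at some accessible world.
Let φ = []p. Evaluate φ at each world:
  0 (successors {0, 1, 2, 3}): φ is false.
  1 (successors {0, 1, 3}): φ is false.
  2 (successors {1, 2, 3}): φ is false.
  3 (successors {1, 3}): φ is false.
  4 (successors {0, 3, 4}): φ is false.
Detail at 0 (counterexample):
  At 0: []p requires p at every successor {0, 1, 2, 3}.
    p fails at 0, so []p is false at 0.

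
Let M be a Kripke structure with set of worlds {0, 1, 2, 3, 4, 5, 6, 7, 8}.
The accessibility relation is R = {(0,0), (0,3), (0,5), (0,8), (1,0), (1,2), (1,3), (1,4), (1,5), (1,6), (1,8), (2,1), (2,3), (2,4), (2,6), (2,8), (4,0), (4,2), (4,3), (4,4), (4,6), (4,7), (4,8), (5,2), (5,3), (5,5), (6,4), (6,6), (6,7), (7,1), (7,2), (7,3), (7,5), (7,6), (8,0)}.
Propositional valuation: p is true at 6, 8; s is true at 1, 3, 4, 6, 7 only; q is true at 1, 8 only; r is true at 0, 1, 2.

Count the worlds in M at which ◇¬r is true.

7

Let φ = ◇¬r. Evaluate φ at each world:
  0 (successors {0, 3, 5, 8}): φ is true.
  1 (successors {0, 2, 3, 4, 5, 6, 8}): φ is true.
  2 (successors {1, 3, 4, 6, 8}): φ is true.
  3 (successors ∅): φ is false.
  4 (successors {0, 2, 3, 4, 6, 7, 8}): φ is true.
  5 (successors {2, 3, 5}): φ is true.
  6 (successors {4, 6, 7}): φ is true.
  7 (successors {1, 2, 3, 5, 6}): φ is true.
  8 (successors {0}): φ is false.
For instance, at 4:
  At 4: ◇¬r requires ¬r at some successor in {0, 2, 3, 4, 6, 7, 8}.
    ¬r holds at 3, so ◇¬r is true at 4.
Satisfying worlds: {0, 1, 2, 4, 5, 6, 7}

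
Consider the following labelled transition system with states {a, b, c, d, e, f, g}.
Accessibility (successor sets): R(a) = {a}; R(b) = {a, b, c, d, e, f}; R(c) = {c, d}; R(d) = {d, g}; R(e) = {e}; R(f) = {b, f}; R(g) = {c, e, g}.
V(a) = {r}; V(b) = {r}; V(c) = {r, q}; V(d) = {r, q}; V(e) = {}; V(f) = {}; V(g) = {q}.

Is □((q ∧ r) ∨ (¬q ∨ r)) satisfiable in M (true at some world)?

Yes

Recall that □ψ holds at a world iff ψ holds at every accessible world, and ◇ψ holds iff ψ holds at some accessible world.
Let φ = □((q ∧ r) ∨ (¬q ∨ r)). Evaluate φ at each world:
  a (successors {a}): φ is true.
  b (successors {a, b, c, d, e, f}): φ is true.
  c (successors {c, d}): φ is true.
  d (successors {d, g}): φ is false.
  e (successors {e}): φ is true.
  f (successors {b, f}): φ is true.
  g (successors {c, e, g}): φ is false.
Detail at a (witness):
  At a: □((q ∧ r) ∨ (¬q ∨ r)) requires (q ∧ r) ∨ (¬q ∨ r) at every successor {a}.
    At a: (q ∧ r) ∨ (¬q ∨ r) is true.
  So □((q ∧ r) ∨ (¬q ∨ r)) is true at a.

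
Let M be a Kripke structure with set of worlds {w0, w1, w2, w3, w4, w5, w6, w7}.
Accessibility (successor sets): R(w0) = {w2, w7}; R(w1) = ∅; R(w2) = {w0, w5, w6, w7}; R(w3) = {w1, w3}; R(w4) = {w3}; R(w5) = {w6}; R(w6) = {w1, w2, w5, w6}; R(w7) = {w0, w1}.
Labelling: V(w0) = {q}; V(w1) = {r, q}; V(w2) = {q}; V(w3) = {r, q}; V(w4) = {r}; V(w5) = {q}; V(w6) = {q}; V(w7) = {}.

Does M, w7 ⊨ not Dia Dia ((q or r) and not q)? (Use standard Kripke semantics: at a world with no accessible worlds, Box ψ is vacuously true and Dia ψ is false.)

At w7: Dia Dia ((q or r) and not q) is false, so not Dia Dia ((q or r) and not q) is true.
  At w7: Dia Dia ((q or r) and not q) requires Dia ((q or r) and not q) at some successor in {w0, w1}.
    At w0: Dia ((q or r) and not q) is false.
    At w1: Dia ((q or r) and not q) is false.
  So Dia Dia ((q or r) and not q) is false at w7.

Yes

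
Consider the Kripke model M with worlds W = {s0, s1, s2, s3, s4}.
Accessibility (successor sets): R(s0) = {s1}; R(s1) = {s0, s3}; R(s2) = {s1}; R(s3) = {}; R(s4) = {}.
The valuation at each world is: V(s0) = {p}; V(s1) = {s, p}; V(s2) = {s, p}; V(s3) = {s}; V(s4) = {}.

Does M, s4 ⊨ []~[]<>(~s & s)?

Recall that []ψ holds at a world iff ψ holds at every accessible world, and <>ψ holds iff ψ holds at some accessible world.
At s4: no accessible worlds, so []~[]<>(~s & s) holds vacuously.

Yes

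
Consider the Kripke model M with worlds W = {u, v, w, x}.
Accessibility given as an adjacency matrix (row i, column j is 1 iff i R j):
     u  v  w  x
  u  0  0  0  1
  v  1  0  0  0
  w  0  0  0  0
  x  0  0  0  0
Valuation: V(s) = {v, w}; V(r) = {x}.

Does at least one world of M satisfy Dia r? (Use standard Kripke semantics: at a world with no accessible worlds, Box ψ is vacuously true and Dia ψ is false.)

Let φ = Dia r. Evaluate φ at each world:
  u (successors {x}): φ is true.
  v (successors {u}): φ is false.
  w (successors ∅): φ is false.
  x (successors ∅): φ is false.
Detail at u (witness):
  At u: Dia r requires r at some successor in {x}.
    r holds at x, so Dia r is true at u.

Yes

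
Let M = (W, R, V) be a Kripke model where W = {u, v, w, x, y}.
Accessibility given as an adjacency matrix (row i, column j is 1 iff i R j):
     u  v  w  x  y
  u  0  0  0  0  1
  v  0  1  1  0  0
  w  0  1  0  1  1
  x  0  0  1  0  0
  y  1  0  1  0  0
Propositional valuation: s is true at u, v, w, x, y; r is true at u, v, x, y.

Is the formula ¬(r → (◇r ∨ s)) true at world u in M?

Recall that ◇ψ holds at a world iff ψ holds at some accessible world.
At u: r → (◇r ∨ s) is true, so ¬(r → (◇r ∨ s)) is false.
  At u: r is true, ◇r ∨ s is true, so r → (◇r ∨ s) is true.
    At u: ◇r is true, s is true, so ◇r ∨ s is true.
      At u: ◇r requires r at some successor in {y}.
        r holds at y, so ◇r is true at u.

No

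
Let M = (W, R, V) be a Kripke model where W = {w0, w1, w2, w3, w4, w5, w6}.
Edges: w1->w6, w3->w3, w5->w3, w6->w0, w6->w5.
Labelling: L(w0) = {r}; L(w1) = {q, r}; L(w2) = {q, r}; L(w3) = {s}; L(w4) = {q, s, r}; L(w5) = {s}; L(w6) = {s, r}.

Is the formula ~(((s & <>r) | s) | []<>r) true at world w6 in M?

No

Recall that []ψ holds at a world iff ψ holds at every accessible world, and <>ψ holds iff ψ holds at some accessible world.
At w6: ((s & <>r) | s) | []<>r is true, so ~(((s & <>r) | s) | []<>r) is false.
  At w6: (s & <>r) | s is true, []<>r is false, so ((s & <>r) | s) | []<>r is true.
    At w6: s & <>r is true, s is true, so (s & <>r) | s is true.
      At w6: s is true, <>r is true, so s & <>r is true.
    At w6: []<>r requires <>r at every successor {w0, w5}.
      <>r fails at w0, so []<>r is false at w6.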